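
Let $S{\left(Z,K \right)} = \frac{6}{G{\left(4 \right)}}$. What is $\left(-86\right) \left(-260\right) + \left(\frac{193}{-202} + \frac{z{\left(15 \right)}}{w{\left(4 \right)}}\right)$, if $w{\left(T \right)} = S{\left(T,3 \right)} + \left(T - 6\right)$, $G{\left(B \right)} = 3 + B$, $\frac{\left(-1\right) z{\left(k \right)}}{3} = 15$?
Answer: $\frac{18097923}{808} \approx 22398.0$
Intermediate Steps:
$z{\left(k \right)} = -45$ ($z{\left(k \right)} = \left(-3\right) 15 = -45$)
$S{\left(Z,K \right)} = \frac{6}{7}$ ($S{\left(Z,K \right)} = \frac{6}{3 + 4} = \frac{6}{7}$)
$w{\left(T \right)} = - \frac{36}{7} + T$ ($w{\left(T \right)} = \frac{6}{7} + \left(T - 6\right) = \frac{6}{7} + \left(-6 + T\right) = - \frac{36}{7} + T$)
$\left(-86\right) \left(-260\right) + \left(\frac{193}{-202} + \frac{z{\left(15 \right)}}{w{\left(4 \right)}}\right) = \left(-86\right) \left(-260\right) - \left(\frac{193}{202} + \frac{45}{- \frac{36}{7} + 4}\right) = 22360 - \left(\frac{193}{202} + \frac{45}{- \frac{8}{7}}\right) = 22360 - - \frac{31043}{808} = 22360 + \left(- \frac{193}{202} + \frac{315}{8}\right) = 22360 + \frac{31043}{808} = \frac{18097923}{808}$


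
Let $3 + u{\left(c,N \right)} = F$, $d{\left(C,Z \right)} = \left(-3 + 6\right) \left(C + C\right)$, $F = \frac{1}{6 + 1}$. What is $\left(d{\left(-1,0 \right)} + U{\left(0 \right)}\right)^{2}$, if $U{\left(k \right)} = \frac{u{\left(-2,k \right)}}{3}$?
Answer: $\frac{21316}{441} \approx 48.336$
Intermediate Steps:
$F = \frac{1}{7} \approx 0.14286$
$d{\left(C,Z \right)} = 6 C$ ($d{\left(C,Z \right)} = 3 \cdot 2 C = 6 C$)
$u{\left(c,N \right)} = - \frac{20}{7}$ ($u{\left(c,N \right)} = -3 + \frac{1}{7} = - \frac{20}{7}$)
$U{\left(k \right)} = - \frac{20}{21}$ ($U{\left(k \right)} = - \frac{20}{7 \cdot 3} = \left(- \frac{20}{7}\right) \frac{1}{3} = - \frac{20}{21}$)
$\left(d{\left(-1,0 \right)} + U{\left(0 \right)}\right)^{2} = \left(6 \left(-1\right) - \frac{20}{21}\right)^{2} = \left(-6 - \frac{20}{21}\right)^{2} = \left(- \frac{146}{21}\right)^{2} = \frac{21316}{441}$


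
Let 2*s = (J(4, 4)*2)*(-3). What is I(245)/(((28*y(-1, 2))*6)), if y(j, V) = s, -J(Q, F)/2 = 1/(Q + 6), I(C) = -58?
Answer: -145/252 ≈ -0.57540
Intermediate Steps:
J(Q, F) = -2/(6 + Q) (J(Q, F) = -2/(Q + 6) = -2/(6 + Q))
s = 3/5 (s = ((-2/(6 + 4)*2)*(-3))/2 = ((-2/10*2)*(-3))/2 = ((-2*1/10*2)*(-3))/2 = (-1/5*2*(-3))/2 = (-2/5*(-3))/2 = (1/2)*(6/5) = 3/5 ≈ 0.60000)
y(j, V) = 3/5
I(245)/(((28*y(-1, 2))*6)) = -58/((28*(3/5))*6) = -58/((84/5)*6) = -58/504/5 = -58*5/504 = -145/252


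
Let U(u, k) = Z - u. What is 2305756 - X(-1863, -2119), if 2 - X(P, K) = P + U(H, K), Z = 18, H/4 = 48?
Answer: 2303717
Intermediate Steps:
H = 192 (H = 4*48 = 192)
U(u, k) = 18 - u
X(P, K) = 176 - P (X(P, K) = 2 - (P + (18 - 1*192)) = 2 - (P + (18 - 192)) = 2 - (P - 174) = 2 - (-174 + P) = 2 + (174 - P) = 176 - P)
2305756 - X(-1863, -2119) = 2305756 - (176 - 1*(-1863)) = 2305756 - (176 + 1863) = 2305756 - 1*2039 = 2305756 - 2039 = 2303717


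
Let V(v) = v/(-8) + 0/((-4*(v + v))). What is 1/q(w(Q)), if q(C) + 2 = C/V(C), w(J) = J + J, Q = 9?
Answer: -1/10 ≈ -0.10000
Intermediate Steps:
w(J) = 2*J
V(v) = -v/8 (V(v) = v*(-1/8) + 0/((-8*v)) = -v/8 + 0/((-8*v)) = -v/8 + 0*(-1/(8*v)) = -v/8 + 0 = -v/8)
q(C) = -10 (q(C) = -2 + C/((-C/8)) = -2 + C*(-8/C) = -2 - 8 = -10)
1/q(w(Q)) = 1/(-10) = -1/10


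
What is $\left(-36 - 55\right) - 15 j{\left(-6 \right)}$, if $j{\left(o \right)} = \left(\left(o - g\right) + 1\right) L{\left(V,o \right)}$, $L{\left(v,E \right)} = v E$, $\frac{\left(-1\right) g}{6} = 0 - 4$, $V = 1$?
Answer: $-2701$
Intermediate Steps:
$g = 24$ ($g = - 6 \left(0 - 4\right) = \left(-6\right) \left(-4\right) = 24$)
$L{\left(v,E \right)} = E v$
$j{\left(o \right)} = o \left(-23 + o\right)$ ($j{\left(o \right)} = \left(\left(o - 24\right) + 1\right) o 1 = \left(\left(o - 24\right) + 1\right) o = \left(\left(-24 + o\right) + 1\right) o = \left(-23 + o\right) o = o \left(-23 + o\right)$)
$\left(-36 - 55\right) - 15 j{\left(-6 \right)} = \left(-36 - 55\right) - 15 \left(- 6 \left(-23 - 6\right)\right) = \left(-36 - 55\right) - 15 \left(\left(-6\right) \left(-29\right)\right) = -91 - 2610 = -2701$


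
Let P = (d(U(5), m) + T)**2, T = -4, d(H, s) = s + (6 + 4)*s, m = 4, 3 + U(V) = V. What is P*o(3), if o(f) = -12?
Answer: -19200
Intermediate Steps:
U(V) = -3 + V
d(H, s) = 11*s (d(H, s) = s + 10*s = 11*s)
P = 1600 (P = (11*4 - 4)**2 = (44 - 4)**2 = 40**2 = 1600)
P*o(3) = 1600*(-12) = -19200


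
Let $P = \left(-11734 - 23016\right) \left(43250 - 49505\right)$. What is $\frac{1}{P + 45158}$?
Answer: $\frac{1}{217406408} \approx 4.5997 \cdot 10^{-9}$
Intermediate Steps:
$P = 217361250$ ($P = \left(-34750\right) \left(-6255\right) = 217361250$)
$\frac{1}{P + 45158} = \frac{1}{217361250 + 45158} = \frac{1}{217406408}$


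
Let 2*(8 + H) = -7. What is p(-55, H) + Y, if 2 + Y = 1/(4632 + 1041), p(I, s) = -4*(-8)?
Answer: 170191/5673 ≈ 30.000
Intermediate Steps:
H = -23/2 (H = -8 + (½)*(-7) = -8 - 7/2 = -23/2 ≈ -11.500)
p(I, s) = 32
Y = -11345/5673 (Y = -2 + 1/(4632 + 1041) = -2 + 1/5673 = -11345/5673 ≈ -1.9998)
p(-55, H) + Y = 32 - 11345/5673 = 170191/5673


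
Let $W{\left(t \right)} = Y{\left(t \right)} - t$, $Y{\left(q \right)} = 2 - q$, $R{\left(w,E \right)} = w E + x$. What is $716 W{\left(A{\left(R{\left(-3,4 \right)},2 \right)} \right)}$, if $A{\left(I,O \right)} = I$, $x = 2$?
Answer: $15752$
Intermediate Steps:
$R{\left(w,E \right)} = 2 + E w$ ($R{\left(w,E \right)} = w E + 2 = E w + 2 = 2 + E w$)
$W{\left(t \right)} = 2 - 2 t$ ($W{\left(t \right)} = \left(2 - t\right) - t = 2 - 2 t$)
$716 W{\left(A{\left(R{\left(-3,4 \right)},2 \right)} \right)} = 716 \left(2 - 2 \left(2 + 4 \left(-3\right)\right)\right) = 716 \left(2 - 2 \left(2 - 12\right)\right) = 716 \left(2 - -20\right) = 716 \left(2 + 20\right) = 716 \cdot 22 = 15752$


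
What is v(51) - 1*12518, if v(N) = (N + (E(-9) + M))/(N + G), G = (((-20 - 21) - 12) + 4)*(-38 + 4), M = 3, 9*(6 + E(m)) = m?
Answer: -21493359/1717 ≈ -12518.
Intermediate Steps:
E(m) = -6 + m/9
G = 1666 (G = ((-41 - 12) + 4)*(-34) = (-53 + 4)*(-34) = -49*(-34) = 1666)
v(N) = (-4 + N)/(1666 + N) (v(N) = (N + ((-6 + (1/9)*(-9)) + 3))/(N + 1666) = (N + ((-6 - 1) + 3))/(1666 + N) = (N + (-7 + 3))/(1666 + N) = (N - 4)/(1666 + N) = (-4 + N)/(1666 + N))
v(51) - 1*12518 = (-4 + 51)/(1666 + 51) - 1*12518 = 47/1717 - 12518 = -21493359/1717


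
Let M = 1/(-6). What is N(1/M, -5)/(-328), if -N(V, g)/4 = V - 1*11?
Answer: -17/82 ≈ -0.20732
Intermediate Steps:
M = -⅙ ≈ -0.16667
N(V, g) = 44 - 4*V (N(V, g) = -4*(V - 1*11) = -4*(V - 11) = -4*(-11 + V) = 44 - 4*V)
N(1/M, -5)/(-328) = (44 - 4/(-⅙))/(-328) = (44 - 4*(-6))*(-1/328) = (44 + 24)*(-1/328) = 68*(-1/328) = -17/82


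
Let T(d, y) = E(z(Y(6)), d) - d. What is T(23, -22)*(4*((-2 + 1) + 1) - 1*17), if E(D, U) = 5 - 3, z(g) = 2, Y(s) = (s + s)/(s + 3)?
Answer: 357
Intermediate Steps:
Y(s) = 2*s/(3 + s) (Y(s) = (2*s)/(3 + s) = 2*s/(3 + s))
E(D, U) = 2
T(d, y) = 2 - d
T(23, -22)*(4*((-2 + 1) + 1) - 1*17) = (2 - 1*23)*(4*((-2 + 1) + 1) - 1*17) = (2 - 23)*(4*(-1 + 1) - 17) = -21*(4*0 - 17) = -21*(0 - 17) = -21*(-17) = 357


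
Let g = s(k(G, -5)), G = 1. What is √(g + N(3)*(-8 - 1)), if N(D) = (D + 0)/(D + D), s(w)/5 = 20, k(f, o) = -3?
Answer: √382/2 ≈ 9.7724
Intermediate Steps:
s(w) = 100 (s(w) = 5*20 = 100)
N(D) = ½ (N(D) = D/((2*D)) = D*(1/(2*D)) = ½)
g = 100
√(g + N(3)*(-8 - 1)) = √(100 + (-8 - 1)/2) = √(100 + (½)*(-9)) = √(100 - 9/2) = √(191/2) = √382/2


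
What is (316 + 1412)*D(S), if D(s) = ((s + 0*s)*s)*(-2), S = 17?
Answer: -998784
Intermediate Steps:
D(s) = -2*s² (D(s) = ((s + 0)*s)*(-2) = (s*s)*(-2) = s²*(-2) = -2*s²)
(316 + 1412)*D(S) = (316 + 1412)*(-2*17²) = 1728*(-2*289) = 1728*(-578) = -998784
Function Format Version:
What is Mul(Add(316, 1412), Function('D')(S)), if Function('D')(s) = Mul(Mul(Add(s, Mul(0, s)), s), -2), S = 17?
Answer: -998784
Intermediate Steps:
Function('D')(s) = Mul(-2, Pow(s, 2)) (Function('D')(s) = Mul(Mul(Add(s, 0), s), -2) = Mul(Mul(s, s), -2) = Mul(Pow(s, 2), -2) = Mul(-2, Pow(s, 2)))
Mul(Add(316, 1412), Function('D')(S)) = Mul(Add(316, 1412), Mul(-2, Pow(17, 2))) = Mul(1728, Mul(-2, 289)) = Mul(1728, -578) = -998784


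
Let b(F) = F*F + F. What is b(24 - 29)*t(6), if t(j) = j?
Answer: 120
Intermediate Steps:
b(F) = F + F**2 (b(F) = F**2 + F = F + F**2)
b(24 - 29)*t(6) = ((24 - 29)*(1 + (24 - 29)))*6 = -5*(1 - 5)*6 = -5*(-4)*6 = 20*6 = 120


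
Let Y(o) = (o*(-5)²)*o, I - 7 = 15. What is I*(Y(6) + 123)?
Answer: 22506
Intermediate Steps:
I = 22 (I = 7 + 15 = 22)
Y(o) = 25*o² (Y(o) = (o*25)*o = (25*o)*o = 25*o²)
I*(Y(6) + 123) = 22*(25*6² + 123) = 22*(25*36 + 123) = 22*(900 + 123) = 22*1023 = 22506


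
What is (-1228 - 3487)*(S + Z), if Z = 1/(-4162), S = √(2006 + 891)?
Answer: 4715/4162 - 4715*√2897 ≈ -2.5378e+5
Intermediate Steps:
S = √2897 ≈ 53.824
Z = -1/4162 ≈ -0.00024027
(-1228 - 3487)*(S + Z) = (-1228 - 3487)*(√2897 - 1/4162) = -4715*(-1/4162 + √2897) = 4715/4162 - 4715*√2897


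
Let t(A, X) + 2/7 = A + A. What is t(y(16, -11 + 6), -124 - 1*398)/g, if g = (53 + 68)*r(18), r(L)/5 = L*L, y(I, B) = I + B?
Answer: 38/343035 ≈ 0.00011078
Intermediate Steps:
y(I, B) = B + I
r(L) = 5*L² (r(L) = 5*(L*L) = 5*L²)
g = 196020 (g = (53 + 68)*(5*18²) = 121*(5*324) = 121*1620 = 196020)
t(A, X) = -2/7 + 2*A (t(A, X) = -2/7 + (A + A) = -2/7 + 2*A)
t(y(16, -11 + 6), -124 - 1*398)/g = (-2/7 + 2*((-11 + 6) + 16))/196020 = (-2/7 + 2*(-5 + 16))*(1/196020) = (-2/7 + 2*11)*(1/196020) = (-2/7 + 22)*(1/196020) = (152/7)*(1/196020) = 38/343035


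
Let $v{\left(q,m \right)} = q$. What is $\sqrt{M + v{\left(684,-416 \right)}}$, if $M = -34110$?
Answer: $3 i \sqrt{3714} \approx 182.83 i$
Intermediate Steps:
$\sqrt{M + v{\left(684,-416 \right)}} = \sqrt{-34110 + 684} = \sqrt{-33426} = 3 i \sqrt{3714}$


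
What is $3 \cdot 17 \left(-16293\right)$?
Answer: $-830943$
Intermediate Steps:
$3 \cdot 17 \left(-16293\right) = 51 \left(-16293\right) = -830943$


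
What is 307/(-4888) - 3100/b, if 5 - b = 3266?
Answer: 14151673/15939768 ≈ 0.88782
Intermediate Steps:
b = -3261 (b = 5 - 1*3266 = 5 - 3266 = -3261)
307/(-4888) - 3100/b = 307/(-4888) - 3100/(-3261) = 307*(-1/4888) - 3100*(-1/3261) = -307/4888 + 3100/3261 = 14151673/15939768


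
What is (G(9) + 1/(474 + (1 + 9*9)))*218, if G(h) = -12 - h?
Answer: -1272575/278 ≈ -4577.6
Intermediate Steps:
(G(9) + 1/(474 + (1 + 9*9)))*218 = ((-12 - 1*9) + 1/(474 + (1 + 9*9)))*218 = ((-12 - 9) + 1/(474 + (1 + 81)))*218 = (-21 + 1/(474 + 82))*218 = (-21 + 1/556)*218 = -11675/556*218 = -1272575/278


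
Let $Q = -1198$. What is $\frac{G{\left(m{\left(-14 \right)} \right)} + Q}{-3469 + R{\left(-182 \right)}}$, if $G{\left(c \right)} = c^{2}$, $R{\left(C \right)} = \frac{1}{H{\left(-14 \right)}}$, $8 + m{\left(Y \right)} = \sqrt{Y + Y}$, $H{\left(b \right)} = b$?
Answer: $\frac{16268}{48567} + \frac{448 i \sqrt{7}}{48567} \approx 0.33496 + 0.024405 i$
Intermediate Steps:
$m{\left(Y \right)} = -8 + \sqrt{2} \sqrt{Y}$ ($m{\left(Y \right)} = -8 + \sqrt{Y + Y} = -8 + \sqrt{2 Y} = -8 + \sqrt{2} \sqrt{Y}$)
$R{\left(C \right)} = - \frac{1}{14}$ ($R{\left(C \right)} = \frac{1}{-14} = - \frac{1}{14}$)
$\frac{G{\left(m{\left(-14 \right)} \right)} + Q}{-3469 + R{\left(-182 \right)}} = \frac{\left(-8 + \sqrt{2} \sqrt{-14}\right)^{2} - 1198}{-3469 - \frac{1}{14}} = \frac{\left(-8 + \sqrt{2} i \sqrt{14}\right)^{2} - 1198}{- \frac{48567}{14}} = \left(\left(-8 + 2 i \sqrt{7}\right)^{2} - 1198\right) \left(- \frac{14}{48567}\right) = \left(-1198 + \left(-8 + 2 i \sqrt{7}\right)^{2}\right) \left(- \frac{14}{48567}\right) = \frac{16772}{48567} - \frac{14 \left(-8 + 2 i \sqrt{7}\right)^{2}}{48567}$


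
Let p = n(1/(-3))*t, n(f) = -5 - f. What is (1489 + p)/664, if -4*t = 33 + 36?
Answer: 3139/1328 ≈ 2.3637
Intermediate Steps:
t = -69/4 (t = -(33 + 36)/4 = -1/4*69 = -69/4 ≈ -17.250)
p = 161/2 (p = (-5 - 1/(-3))*(-69/4) = (-5 - 1*(-1/3))*(-69/4) = (-5 + 1/3)*(-69/4) = -14/3*(-69/4) = 161/2 ≈ 80.500)
(1489 + p)/664 = (1489 + 161/2)/664 = (3139/2)*(1/664) = 3139/1328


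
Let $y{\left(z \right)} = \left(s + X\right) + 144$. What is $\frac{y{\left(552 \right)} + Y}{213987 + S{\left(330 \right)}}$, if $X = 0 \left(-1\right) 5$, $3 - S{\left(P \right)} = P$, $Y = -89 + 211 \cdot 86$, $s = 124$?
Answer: $\frac{3665}{42732} \approx 0.085767$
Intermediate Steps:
$Y = 18057$ ($Y = -89 + 18146 = 18057$)
$S{\left(P \right)} = 3 - P$
$X = 0$ ($X = 0 \cdot 5 = 0$)
$y{\left(z \right)} = 268$ ($y{\left(z \right)} = \left(124 + 0\right) + 144 = 124 + 144 = 268$)
$\frac{y{\left(552 \right)} + Y}{213987 + S{\left(330 \right)}} = \frac{268 + 18057}{213987 + \left(3 - 330\right)} = \frac{18325}{213987 + \left(3 - 330\right)} = \frac{18325}{213987 - 327} = \frac{18325}{213660} = 18325 \cdot \frac{1}{213660} = \frac{3665}{42732}$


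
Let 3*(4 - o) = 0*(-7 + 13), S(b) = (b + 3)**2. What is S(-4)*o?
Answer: 4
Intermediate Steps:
S(b) = (3 + b)**2
o = 4 (o = 4 - 0*(-7 + 13) = 4 - 0*6 = 4 - 1/3*0 = 4 + 0 = 4)
S(-4)*o = (3 - 4)**2*4 = (-1)**2*4 = 1*4 = 4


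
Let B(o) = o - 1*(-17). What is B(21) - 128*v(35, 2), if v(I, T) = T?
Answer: -218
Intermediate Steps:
B(o) = 17 + o (B(o) = o + 17 = 17 + o)
B(21) - 128*v(35, 2) = (17 + 21) - 128*2 = 38 - 256 = -218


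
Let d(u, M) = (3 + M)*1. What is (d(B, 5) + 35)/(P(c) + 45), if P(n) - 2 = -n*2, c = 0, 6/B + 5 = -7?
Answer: 43/47 ≈ 0.91489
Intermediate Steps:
B = -½ (B = 6/(-5 - 7) = 6/(-12) = 6*(-1/12) = -½ ≈ -0.50000)
d(u, M) = 3 + M
P(n) = 2 - 2*n (P(n) = 2 - n*2 = 2 - 2*n)
(d(B, 5) + 35)/(P(c) + 45) = ((3 + 5) + 35)/((2 - 2*0) + 45) = (8 + 35)/((2 + 0) + 45) = 43/(2 + 45) = 43/47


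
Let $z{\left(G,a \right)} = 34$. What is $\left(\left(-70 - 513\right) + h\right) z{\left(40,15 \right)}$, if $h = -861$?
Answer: $-49096$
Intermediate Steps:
$\left(\left(-70 - 513\right) + h\right) z{\left(40,15 \right)} = \left(\left(-70 - 513\right) - 861\right) 34 = \left(-583 - 861\right) 34 = \left(-1444\right) 34 = -49096$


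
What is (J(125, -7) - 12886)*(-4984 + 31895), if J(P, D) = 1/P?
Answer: -43346866339/125 ≈ -3.4678e+8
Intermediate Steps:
(J(125, -7) - 12886)*(-4984 + 31895) = (1/125 - 12886)*(-4984 + 31895) = (1/125 - 12886)*26911 = -1610749/125*26911 = -43346866339/125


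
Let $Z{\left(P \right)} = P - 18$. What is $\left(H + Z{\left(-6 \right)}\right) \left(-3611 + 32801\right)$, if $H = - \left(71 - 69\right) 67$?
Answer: $-4612020$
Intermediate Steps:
$H = -134$ ($H = - \left(71 - 69\right) 67 = - 2 \cdot 67 = \left(-1\right) 134 = -134$)
$Z{\left(P \right)} = -18 + P$
$\left(H + Z{\left(-6 \right)}\right) \left(-3611 + 32801\right) = \left(-134 - 24\right) \left(-3611 + 32801\right) = \left(-134 - 24\right) 29190 = \left(-158\right) 29190 = -4612020$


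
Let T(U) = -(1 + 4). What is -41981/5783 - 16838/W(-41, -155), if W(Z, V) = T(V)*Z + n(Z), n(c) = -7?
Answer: -52843196/572517 ≈ -92.300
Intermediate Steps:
T(U) = -5 (T(U) = -1*5 = -5)
W(Z, V) = -7 - 5*Z (W(Z, V) = -5*Z - 7 = -7 - 5*Z)
-41981/5783 - 16838/W(-41, -155) = -41981/5783 - 16838/(-7 - 5*(-41)) = -41981*1/5783 - 16838/(-7 + 205) = -41981/5783 - 16838/198 = -41981/5783 - 16838*1/198 = -41981/5783 - 8419/99 = -52843196/572517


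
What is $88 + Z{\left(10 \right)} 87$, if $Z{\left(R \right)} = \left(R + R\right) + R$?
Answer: $2698$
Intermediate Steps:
$Z{\left(R \right)} = 3 R$ ($Z{\left(R \right)} = 2 R + R = 3 R$)
$88 + Z{\left(10 \right)} 87 = 88 + 3 \cdot 10 \cdot 87 = 88 + 30 \cdot 87 = 88 + 2610 = 2698$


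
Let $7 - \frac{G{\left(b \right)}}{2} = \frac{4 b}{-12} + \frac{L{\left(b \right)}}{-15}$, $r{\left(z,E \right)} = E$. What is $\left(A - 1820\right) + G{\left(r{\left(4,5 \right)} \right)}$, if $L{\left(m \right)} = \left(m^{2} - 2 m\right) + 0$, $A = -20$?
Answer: $- \frac{5462}{3} \approx -1820.7$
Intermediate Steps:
$L{\left(m \right)} = m^{2} - 2 m$
$G{\left(b \right)} = 14 + \frac{2 b}{3} + \frac{2 b \left(-2 + b\right)}{15}$ ($G{\left(b \right)} = 14 - 2 \left(\frac{4 b}{-12} + \frac{b \left(-2 + b\right)}{-15}\right) = 14 - 2 \left(4 b \left(- \frac{1}{12}\right) + b \left(-2 + b\right) \left(- \frac{1}{15}\right)\right) = 14 - 2 \left(- \frac{b}{3} - \frac{b \left(-2 + b\right)}{15}\right) = 14 + \left(\frac{2 b}{3} + \frac{2 b \left(-2 + b\right)}{15}\right) = 14 + \frac{2 b}{3} + \frac{2 b \left(-2 + b\right)}{15}$)
$\left(A - 1820\right) + G{\left(r{\left(4,5 \right)} \right)} = \left(-20 - 1820\right) + \left(14 + \frac{2}{5} \cdot 5 + \frac{2 \cdot 5^{2}}{15}\right) = -1840 + \left(14 + 2 + \frac{2}{15} \cdot 25\right) = -1840 + \left(14 + 2 + \frac{10}{3}\right) = -1840 + \frac{58}{3} = - \frac{5462}{3}$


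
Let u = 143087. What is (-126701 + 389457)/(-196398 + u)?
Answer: -262756/53311 ≈ -4.9287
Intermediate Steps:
(-126701 + 389457)/(-196398 + u) = (-126701 + 389457)/(-196398 + 143087) = 262756/(-53311) = 262756*(-1/53311) = -262756/53311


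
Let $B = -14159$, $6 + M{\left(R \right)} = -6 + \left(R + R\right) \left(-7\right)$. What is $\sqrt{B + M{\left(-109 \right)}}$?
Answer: $3 i \sqrt{1405} \approx 112.45 i$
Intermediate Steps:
$M{\left(R \right)} = -12 - 14 R$ ($M{\left(R \right)} = -6 + \left(-6 + \left(R + R\right) \left(-7\right)\right) = -6 + \left(-6 + 2 R \left(-7\right)\right) = -6 - \left(6 + 14 R\right) = -12 - 14 R$)
$\sqrt{B + M{\left(-109 \right)}} = \sqrt{-14159 - -1514} = \sqrt{-14159 + \left(-12 + 1526\right)} = \sqrt{-14159 + 1514} = \sqrt{-12645} = 3 i \sqrt{1405}$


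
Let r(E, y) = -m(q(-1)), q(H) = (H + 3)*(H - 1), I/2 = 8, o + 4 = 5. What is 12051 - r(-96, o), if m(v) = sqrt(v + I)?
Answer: 12051 + 2*sqrt(3) ≈ 12054.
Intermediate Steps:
o = 1 (o = -4 + 5 = 1)
I = 16 (I = 2*8 = 16)
q(H) = (-1 + H)*(3 + H) (q(H) = (3 + H)*(-1 + H) = (-1 + H)*(3 + H))
m(v) = sqrt(16 + v) (m(v) = sqrt(v + 16) = sqrt(16 + v))
r(E, y) = -2*sqrt(3) (r(E, y) = -sqrt(16 + (-3 + (-1)**2 + 2*(-1))) = -sqrt(16 + (-3 + 1 - 2)) = -sqrt(16 - 4) = -sqrt(12) = -2*sqrt(3))
12051 - r(-96, o) = 12051 - (-2)*sqrt(3) = 12051 + 2*sqrt(3)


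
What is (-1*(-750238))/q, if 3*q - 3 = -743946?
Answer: -750238/247981 ≈ -3.0254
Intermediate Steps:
q = -247981 (q = 1 + (1/3)*(-743946) = 1 - 247982 = -247981)
(-1*(-750238))/q = -1*(-750238)/(-247981) = 750238*(-1/247981) = -750238/247981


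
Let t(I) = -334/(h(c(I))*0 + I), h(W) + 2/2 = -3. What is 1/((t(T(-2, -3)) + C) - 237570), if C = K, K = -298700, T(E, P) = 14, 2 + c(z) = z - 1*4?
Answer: -7/3754057 ≈ -1.8646e-6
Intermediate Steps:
c(z) = -6 + z (c(z) = -2 + (z - 1*4) = -2 + (z - 4) = -2 + (-4 + z) = -6 + z)
h(W) = -4 (h(W) = -1 - 3 = -4)
t(I) = -334/I (t(I) = -334/(-4*0 + I) = -334/(0 + I) = -334/I)
C = -298700
1/((t(T(-2, -3)) + C) - 237570) = 1/((-334/14 - 298700) - 237570) = 1/((-334*1/14 - 298700) - 237570) = 1/((-167/7 - 298700) - 237570) = 1/(-2091067/7 - 237570) = 1/(-3754057/7) = -7/3754057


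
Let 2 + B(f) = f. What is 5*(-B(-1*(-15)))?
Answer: -65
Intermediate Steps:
B(f) = -2 + f
5*(-B(-1*(-15))) = 5*(-(-2 - 1*(-15))) = 5*(-(-2 + 15)) = 5*(-1*13) = 5*(-13) = -65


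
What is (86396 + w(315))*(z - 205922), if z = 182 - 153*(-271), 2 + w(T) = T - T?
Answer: -14192547138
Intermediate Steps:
w(T) = -2 (w(T) = -2 + (T - T) = -2 + 0 = -2)
z = 41645 (z = 182 + 41463 = 41645)
(86396 + w(315))*(z - 205922) = (86396 - 2)*(41645 - 205922) = 86394*(-164277) = -14192547138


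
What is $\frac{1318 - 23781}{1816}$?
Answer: $- \frac{22463}{1816} \approx -12.369$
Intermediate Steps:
$\frac{1318 - 23781}{1816} = \left(1318 - 23781\right) \frac{1}{1816} = \left(-22463\right) \frac{1}{1816} = - \frac{22463}{1816}$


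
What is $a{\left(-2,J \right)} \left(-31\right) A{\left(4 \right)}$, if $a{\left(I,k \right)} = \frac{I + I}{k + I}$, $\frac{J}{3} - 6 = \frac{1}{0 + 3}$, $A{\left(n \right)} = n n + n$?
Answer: $\frac{2480}{17} \approx 145.88$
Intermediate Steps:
$A{\left(n \right)} = n + n^{2}$ ($A{\left(n \right)} = n^{2} + n = n + n^{2}$)
$J = 19$ ($J = 18 + \frac{3}{0 + 3} = 18 + \frac{3}{3} = 18 + 3 \cdot \frac{1}{3} = 18 + 1 = 19$)
$a{\left(I,k \right)} = \frac{2 I}{I + k}$
$a{\left(-2,J \right)} \left(-31\right) A{\left(4 \right)} = 2 \left(-2\right) \frac{1}{-2 + 19} \left(-31\right) 4 \left(1 + 4\right) = 2 \left(-2\right) \frac{1}{17} \left(-31\right) 4 \cdot 5 = 2 \left(-2\right) \frac{1}{17} \left(-31\right) 20 = \left(- \frac{4}{17}\right) \left(-31\right) 20 = \frac{124}{17} \cdot 20 = \frac{2480}{17}$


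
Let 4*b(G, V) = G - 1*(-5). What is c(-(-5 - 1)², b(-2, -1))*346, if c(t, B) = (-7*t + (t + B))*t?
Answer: -2699838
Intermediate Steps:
b(G, V) = 5/4 + G/4 (b(G, V) = (G - 1*(-5))/4 = (G + 5)/4 = (5 + G)/4 = 5/4 + G/4)
c(t, B) = t*(B - 6*t) (c(t, B) = (-7*t + (B + t))*t = (B - 6*t)*t = t*(B - 6*t))
c(-(-5 - 1)², b(-2, -1))*346 = ((-(-5 - 1)²)*((5/4 + (¼)*(-2)) - (-6)*(-5 - 1)²))*346 = ((-1*(-6)²)*((5/4 - ½) - (-6)*(-6)²))*346 = ((-1*36)*(¾ - (-6)*36))*346 = -36*(¾ - 6*(-36))*346 = -36*(¾ + 216)*346 = -36*867/4*346 = -7803*346 = -2699838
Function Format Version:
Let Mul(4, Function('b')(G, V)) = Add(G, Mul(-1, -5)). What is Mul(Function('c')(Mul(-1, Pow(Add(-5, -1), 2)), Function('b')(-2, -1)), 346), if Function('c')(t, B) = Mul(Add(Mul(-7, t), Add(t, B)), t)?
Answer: -2699838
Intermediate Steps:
Function('b')(G, V) = Add(Rational(5, 4), Mul(Rational(1, 4), G)) (Function('b')(G, V) = Mul(Rational(1, 4), Add(G, Mul(-1, -5))) = Mul(Rational(1, 4), Add(G, 5)) = Mul(Rational(1, 4), Add(5, G)) = Add(Rational(5, 4), Mul(Rational(1, 4), G)))
Function('c')(t, B) = Mul(t, Add(B, Mul(-6, t))) (Function('c')(t, B) = Mul(Add(Mul(-7, t), Add(B, t)), t) = Mul(Add(B, Mul(-6, t)), t) = Mul(t, Add(B, Mul(-6, t))))
Mul(Function('c')(Mul(-1, Pow(Add(-5, -1), 2)), Function('b')(-2, -1)), 346) = Mul(Mul(Mul(-1, Pow(Add(-5, -1), 2)), Add(Add(Rational(5, 4), Mul(Rational(1, 4), -2)), Mul(-6, Mul(-1, Pow(Add(-5, -1), 2))))), 346) = Mul(Mul(Mul(-1, Pow(-6, 2)), Add(Add(Rational(5, 4), Rational(-1, 2)), Mul(-6, Mul(-1, Pow(-6, 2))))), 346) = Mul(Mul(Mul(-1, 36), Add(Rational(3, 4), Mul(-6, Mul(-1, 36)))), 346) = Mul(Mul(-36, Add(Rational(3, 4), Mul(-6, -36))), 346) = Mul(Mul(-36, Add(Rational(3, 4), 216)), 346) = Mul(Mul(-36, Rational(867, 4)), 346) = Mul(-7803, 346) = -2699838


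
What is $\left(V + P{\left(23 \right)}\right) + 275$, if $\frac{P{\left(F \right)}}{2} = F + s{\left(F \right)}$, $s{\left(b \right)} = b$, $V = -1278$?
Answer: $-911$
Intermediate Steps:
$P{\left(F \right)} = 4 F$ ($P{\left(F \right)} = 2 \left(F + F\right) = 2 \cdot 2 F = 4 F$)
$\left(V + P{\left(23 \right)}\right) + 275 = \left(-1278 + 4 \cdot 23\right) + 275 = \left(-1278 + 92\right) + 275 = -1186 + 275 = -911$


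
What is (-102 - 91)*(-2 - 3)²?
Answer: -4825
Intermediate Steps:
(-102 - 91)*(-2 - 3)² = -193*(-5)² = -193*25 = -4825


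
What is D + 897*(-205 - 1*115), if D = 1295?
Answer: -285745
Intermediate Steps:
D + 897*(-205 - 1*115) = 1295 + 897*(-205 - 1*115) = 1295 + 897*(-205 - 115) = 1295 + 897*(-320) = 1295 - 287040 = -285745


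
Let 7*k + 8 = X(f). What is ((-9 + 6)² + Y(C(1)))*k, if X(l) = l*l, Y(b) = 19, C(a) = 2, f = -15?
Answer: 868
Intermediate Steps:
X(l) = l²
k = 31 (k = -8/7 + (⅐)*(-15)² = -8/7 + (⅐)*225 = -8/7 + 225/7 = 31)
((-9 + 6)² + Y(C(1)))*k = ((-9 + 6)² + 19)*31 = ((-3)² + 19)*31 = (9 + 19)*31 = 28*31 = 868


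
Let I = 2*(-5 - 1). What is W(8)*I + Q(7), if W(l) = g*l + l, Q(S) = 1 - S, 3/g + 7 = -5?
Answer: -78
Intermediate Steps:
g = -¼ (g = 3/(-7 - 5) = 3/(-12) = 3*(-1/12) = -¼ ≈ -0.25000)
W(l) = 3*l/4 (W(l) = -l/4 + l = 3*l/4)
I = -12 (I = 2*(-6) = -12)
W(8)*I + Q(7) = ((¾)*8)*(-12) + (1 - 1*7) = 6*(-12) + (1 - 7) = -72 - 6 = -78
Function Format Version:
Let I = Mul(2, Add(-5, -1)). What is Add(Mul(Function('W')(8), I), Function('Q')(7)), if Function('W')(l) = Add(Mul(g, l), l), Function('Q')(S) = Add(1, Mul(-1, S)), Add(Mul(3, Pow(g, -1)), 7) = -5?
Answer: -78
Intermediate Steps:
g = Rational(-1, 4) (g = Mul(3, Pow(Add(-7, -5), -1)) = Mul(3, Pow(-12, -1)) = Mul(3, Rational(-1, 12)) = Rational(-1, 4) ≈ -0.25000)
Function('W')(l) = Mul(Rational(3, 4), l) (Function('W')(l) = Add(Mul(Rational(-1, 4), l), l) = Mul(Rational(3, 4), l))
I = -12 (I = Mul(2, -6) = -12)
Add(Mul(Function('W')(8), I), Function('Q')(7)) = Add(Mul(Mul(Rational(3, 4), 8), -12), Add(1, Mul(-1, 7))) = Add(Mul(6, -12), Add(1, -7)) = Add(-72, -6) = -78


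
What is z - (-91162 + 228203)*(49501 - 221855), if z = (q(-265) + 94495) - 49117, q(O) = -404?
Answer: 23619609488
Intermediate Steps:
z = 44974 (z = (-404 + 94495) - 49117 = 94091 - 49117 = 44974)
z - (-91162 + 228203)*(49501 - 221855) = 44974 - (-91162 + 228203)*(49501 - 221855) = 44974 - 137041*(-172354) = 44974 - 1*(-23619564514) = 44974 + 23619564514 = 23619609488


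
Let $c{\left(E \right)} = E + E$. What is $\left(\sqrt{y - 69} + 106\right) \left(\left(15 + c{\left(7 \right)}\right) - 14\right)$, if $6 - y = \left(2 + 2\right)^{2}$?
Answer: $1590 + 15 i \sqrt{79} \approx 1590.0 + 133.32 i$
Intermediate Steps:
$y = -10$ ($y = 6 - \left(2 + 2\right)^{2} = 6 - 4^{2} = 6 - 16 = -10$)
$c{\left(E \right)} = 2 E$
$\left(\sqrt{y - 69} + 106\right) \left(\left(15 + c{\left(7 \right)}\right) - 14\right) = \left(\sqrt{-10 - 69} + 106\right) \left(\left(15 + 2 \cdot 7\right) - 14\right) = \left(\sqrt{-79} + 106\right) \left(\left(15 + 14\right) - 14\right) = \left(i \sqrt{79} + 106\right) \left(29 - 14\right) = \left(106 + i \sqrt{79}\right) 15 = 1590 + 15 i \sqrt{79}$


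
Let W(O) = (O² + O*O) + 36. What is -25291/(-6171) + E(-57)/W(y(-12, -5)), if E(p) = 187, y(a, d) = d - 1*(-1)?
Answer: 169045/24684 ≈ 6.8484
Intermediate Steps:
y(a, d) = 1 + d (y(a, d) = d + 1 = 1 + d)
W(O) = 36 + 2*O² (W(O) = (O² + O²) + 36 = 2*O² + 36 = 36 + 2*O²)
-25291/(-6171) + E(-57)/W(y(-12, -5)) = -25291/(-6171) + 187/(36 + 2*(1 - 5)²) = -25291*(-1/6171) + 187/(36 + 2*(-4)²) = 25291/6171 + 187/(36 + 2*16) = 25291/6171 + 187/(36 + 32) = 25291/6171 + 187/68 = 25291/6171 + 187*(1/68) = 25291/6171 + 11/4 = 169045/24684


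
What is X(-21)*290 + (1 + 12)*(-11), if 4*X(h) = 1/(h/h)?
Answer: -141/2 ≈ -70.500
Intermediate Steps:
X(h) = ¼ (X(h) = 1/(4*((h/h))) = (¼)/1 = (¼)*1 = ¼)
X(-21)*290 + (1 + 12)*(-11) = (¼)*290 + (1 + 12)*(-11) = 145/2 + 13*(-11) = 145/2 - 143 = -141/2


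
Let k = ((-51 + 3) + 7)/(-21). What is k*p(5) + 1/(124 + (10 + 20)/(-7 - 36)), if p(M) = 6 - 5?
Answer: 218285/111342 ≈ 1.9605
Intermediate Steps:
p(M) = 1
k = 41/21 (k = (-48 + 7)*(-1/21) = -41*(-1/21) = 41/21 ≈ 1.9524)
k*p(5) + 1/(124 + (10 + 20)/(-7 - 36)) = (41/21)*1 + 1/(124 + (10 + 20)/(-7 - 36)) = 41/21 + 1/(124 + 30/(-43)) = 41/21 + 1/(124 + 30*(-1/43)) = 41/21 + 1/(124 - 30/43) = 41/21 + 1/(5302/43) = 41/21 + 43/5302 = 218285/111342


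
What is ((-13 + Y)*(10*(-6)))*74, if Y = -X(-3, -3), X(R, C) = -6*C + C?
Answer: 124320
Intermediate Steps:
X(R, C) = -5*C
Y = -15 (Y = -(-5)*(-3) = -1*15 = -15)
((-13 + Y)*(10*(-6)))*74 = ((-13 - 15)*(10*(-6)))*74 = -28*(-60)*74 = 1680*74 = 124320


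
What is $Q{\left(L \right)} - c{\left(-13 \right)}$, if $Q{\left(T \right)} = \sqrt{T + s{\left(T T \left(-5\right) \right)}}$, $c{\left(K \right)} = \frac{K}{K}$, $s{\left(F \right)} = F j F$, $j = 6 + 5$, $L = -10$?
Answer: $-1 + 59 \sqrt{790} \approx 1657.3$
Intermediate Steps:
$j = 11$
$s{\left(F \right)} = 11 F^{2}$ ($s{\left(F \right)} = F 11 F = 11 F F = 11 F^{2}$)
$c{\left(K \right)} = 1$
$Q{\left(T \right)} = \sqrt{T + 275 T^{4}}$ ($Q{\left(T \right)} = \sqrt{T + 11 \left(T T \left(-5\right)\right)^{2}} = \sqrt{T + 11 \left(T^{2} \left(-5\right)\right)^{2}} = \sqrt{T + 11 \left(- 5 T^{2}\right)^{2}} = \sqrt{T + 11 \cdot 25 T^{4}} = \sqrt{T + 275 T^{4}}$)
$Q{\left(L \right)} - c{\left(-13 \right)} = \sqrt{-10 + 275 \left(-10\right)^{4}} - 1 = \sqrt{-10 + 275 \cdot 10000} - 1 = \sqrt{-10 + 2750000} - 1 = \sqrt{2749990} - 1 = 59 \sqrt{790} - 1 = -1 + 59 \sqrt{790}$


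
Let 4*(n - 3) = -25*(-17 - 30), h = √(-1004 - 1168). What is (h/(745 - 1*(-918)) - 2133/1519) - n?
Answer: -1811585/6076 + 2*I*√543/1663 ≈ -298.15 + 0.028024*I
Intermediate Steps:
h = 2*I*√543 (h = √(-2172) = 2*I*√543 ≈ 46.605*I)
n = 1187/4 (n = 3 + (-25*(-17 - 30))/4 = 3 + (-25*(-47))/4 = 3 + (¼)*1175 = 3 + 1175/4 = 1187/4 ≈ 296.75)
(h/(745 - 1*(-918)) - 2133/1519) - n = ((2*I*√543)/(745 - 1*(-918)) - 2133/1519) - 1*1187/4 = ((2*I*√543)/(745 + 918) - 2133*1/1519) - 1187/4 = ((2*I*√543)/1663 - 2133/1519) - 1187/4 = ((2*I*√543)*(1/1663) - 2133/1519) - 1187/4 = (2*I*√543/1663 - 2133/1519) - 1187/4 = (-2133/1519 + 2*I*√543/1663) - 1187/4 = -1811585/6076 + 2*I*√543/1663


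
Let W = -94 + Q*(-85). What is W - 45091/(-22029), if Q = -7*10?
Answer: 129046915/22029 ≈ 5858.0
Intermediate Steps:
Q = -70
W = 5856 (W = -94 - 70*(-85) = -94 + 5950 = 5856)
W - 45091/(-22029) = 5856 - 45091/(-22029) = 5856 - 45091*(-1)/22029 = 5856 - 1*(-45091/22029) = 5856 + 45091/22029 = 129046915/22029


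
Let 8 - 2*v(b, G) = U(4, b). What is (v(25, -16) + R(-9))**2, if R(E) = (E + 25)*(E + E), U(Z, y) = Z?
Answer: 81796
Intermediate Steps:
R(E) = 2*E*(25 + E) (R(E) = (25 + E)*(2*E) = 2*E*(25 + E))
v(b, G) = 2 (v(b, G) = 4 - 1/2*4 = 4 - 2 = 2)
(v(25, -16) + R(-9))**2 = (2 + 2*(-9)*(25 - 9))**2 = (2 + 2*(-9)*16)**2 = (2 - 288)**2 = (-286)**2 = 81796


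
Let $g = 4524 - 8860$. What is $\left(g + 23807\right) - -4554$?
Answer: $24025$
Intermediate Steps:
$g = -4336$ ($g = 4524 - 8860 = -4336$)
$\left(g + 23807\right) - -4554 = \left(-4336 + 23807\right) - -4554 = 19471 + 4554 = 24025$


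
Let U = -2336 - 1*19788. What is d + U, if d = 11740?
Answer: -10384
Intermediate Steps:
U = -22124 (U = -2336 - 19788 = -22124)
d + U = 11740 - 22124 = -10384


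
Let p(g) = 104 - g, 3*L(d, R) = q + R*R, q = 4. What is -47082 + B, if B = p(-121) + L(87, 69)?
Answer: -135806/3 ≈ -45269.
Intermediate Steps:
L(d, R) = 4/3 + R**2/3 (L(d, R) = (4 + R*R)/3 = (4 + R**2)/3 = 4/3 + R**2/3)
B = 5440/3 (B = (104 - 1*(-121)) + (4/3 + (1/3)*69**2) = (104 + 121) + (4/3 + (1/3)*4761) = 225 + (4/3 + 1587) = 225 + 4765/3 = 5440/3 ≈ 1813.3)
-47082 + B = -47082 + 5440/3 = -135806/3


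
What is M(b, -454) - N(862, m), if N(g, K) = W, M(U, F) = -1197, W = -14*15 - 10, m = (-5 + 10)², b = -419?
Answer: -977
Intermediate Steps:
m = 25 (m = 5² = 25)
W = -220 (W = -210 - 10 = -220)
N(g, K) = -220
M(b, -454) - N(862, m) = -1197 - 1*(-220) = -1197 + 220 = -977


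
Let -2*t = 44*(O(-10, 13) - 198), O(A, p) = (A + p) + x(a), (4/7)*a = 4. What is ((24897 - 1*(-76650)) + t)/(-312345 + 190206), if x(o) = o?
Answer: -105683/122139 ≈ -0.86527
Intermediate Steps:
a = 7 (a = (7/4)*4 = 7)
O(A, p) = 7 + A + p (O(A, p) = (A + p) + 7 = 7 + A + p)
t = 4136 (t = -22*((7 - 10 + 13) - 198) = -22*(10 - 198) = -22*(-188) = -½*(-8272) = 4136)
((24897 - 1*(-76650)) + t)/(-312345 + 190206) = ((24897 - 1*(-76650)) + 4136)/(-312345 + 190206) = ((24897 + 76650) + 4136)/(-122139) = (101547 + 4136)*(-1/122139) = 105683*(-1/122139) = -105683/122139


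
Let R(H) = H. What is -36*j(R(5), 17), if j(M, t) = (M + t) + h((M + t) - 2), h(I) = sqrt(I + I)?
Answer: -792 - 72*sqrt(10) ≈ -1019.7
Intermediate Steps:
h(I) = sqrt(2)*sqrt(I) (h(I) = sqrt(2*I) = sqrt(2)*sqrt(I))
j(M, t) = M + t + sqrt(2)*sqrt(-2 + M + t) (j(M, t) = (M + t) + sqrt(2)*sqrt((M + t) - 2) = (M + t) + sqrt(2)*sqrt(-2 + M + t) = M + t + sqrt(2)*sqrt(-2 + M + t))
-36*j(R(5), 17) = -36*(5 + 17 + sqrt(-4 + 2*5 + 2*17)) = -36*(5 + 17 + sqrt(-4 + 10 + 34)) = -36*(5 + 17 + sqrt(40)) = -36*(5 + 17 + 2*sqrt(10)) = -36*(22 + 2*sqrt(10)) = -792 - 72*sqrt(10)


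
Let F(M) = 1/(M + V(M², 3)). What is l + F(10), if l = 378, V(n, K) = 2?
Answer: 4537/12 ≈ 378.08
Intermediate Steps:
F(M) = 1/(2 + M) (F(M) = 1/(M + 2) = 1/(2 + M))
l + F(10) = 378 + 1/(2 + 10) = 378 + 1/12 = 4537/12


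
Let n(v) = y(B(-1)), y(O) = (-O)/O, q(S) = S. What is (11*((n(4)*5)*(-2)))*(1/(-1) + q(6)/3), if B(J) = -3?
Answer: 110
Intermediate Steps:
y(O) = -1
n(v) = -1
(11*((n(4)*5)*(-2)))*(1/(-1) + q(6)/3) = (11*(-1*5*(-2)))*(1/(-1) + 6/3) = (11*(-5*(-2)))*(1*(-1) + 6*(1/3)) = (11*10)*(-1 + 2) = 110*1 = 110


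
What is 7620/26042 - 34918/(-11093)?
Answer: 496931608/144441953 ≈ 3.4404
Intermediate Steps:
7620/26042 - 34918/(-11093) = 7620*(1/26042) - 34918*(-1/11093) = 3810/13021 + 34918/11093 = 496931608/144441953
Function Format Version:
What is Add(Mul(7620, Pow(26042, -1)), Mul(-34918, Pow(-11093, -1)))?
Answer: Rational(496931608, 144441953) ≈ 3.4404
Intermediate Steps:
Add(Mul(7620, Pow(26042, -1)), Mul(-34918, Pow(-11093, -1))) = Add(Mul(7620, Rational(1, 26042)), Mul(-34918, Rational(-1, 11093))) = Add(Rational(3810, 13021), Rational(34918, 11093)) = Rational(496931608, 144441953)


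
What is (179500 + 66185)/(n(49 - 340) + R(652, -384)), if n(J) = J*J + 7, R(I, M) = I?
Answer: 49137/17068 ≈ 2.8789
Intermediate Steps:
n(J) = 7 + J² (n(J) = J² + 7 = 7 + J²)
(179500 + 66185)/(n(49 - 340) + R(652, -384)) = (179500 + 66185)/((7 + (49 - 340)²) + 652) = 245685/((7 + (-291)²) + 652) = 245685/((7 + 84681) + 652) = 245685/(84688 + 652) = 245685/85340 = 245685*(1/85340) = 49137/17068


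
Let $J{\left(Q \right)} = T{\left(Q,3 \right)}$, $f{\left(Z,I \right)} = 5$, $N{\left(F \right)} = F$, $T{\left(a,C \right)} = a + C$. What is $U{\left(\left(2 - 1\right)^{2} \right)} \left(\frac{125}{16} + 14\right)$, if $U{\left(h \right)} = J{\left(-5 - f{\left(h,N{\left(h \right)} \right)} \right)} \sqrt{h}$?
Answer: $- \frac{2443}{16} \approx -152.69$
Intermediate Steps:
$T{\left(a,C \right)} = C + a$
$J{\left(Q \right)} = 3 + Q$
$U{\left(h \right)} = - 7 \sqrt{h}$ ($U{\left(h \right)} = \left(3 - 10\right) \sqrt{h} = - 7 \sqrt{h}$)
$U{\left(\left(2 - 1\right)^{2} \right)} \left(\frac{125}{16} + 14\right) = - 7 \sqrt{\left(2 - 1\right)^{2}} \left(\frac{125}{16} + 14\right) = - 7 \sqrt{1^{2}} \left(125 \cdot \frac{1}{16} + 14\right) = - 7 \sqrt{1} \left(\frac{125}{16} + 14\right) = \left(-7\right) 1 \cdot \frac{349}{16} = \left(-7\right) \frac{349}{16} = - \frac{2443}{16}$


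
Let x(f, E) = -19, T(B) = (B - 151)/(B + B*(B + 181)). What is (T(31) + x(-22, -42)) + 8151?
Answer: 17898492/2201 ≈ 8132.0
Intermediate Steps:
T(B) = (-151 + B)/(B + B*(181 + B))
(T(31) + x(-22, -42)) + 8151 = ((-151 + 31)/(31*(182 + 31)) - 19) + 8151 = ((1/31)*(-120)/213 - 19) + 8151 = ((1/31)*(1/213)*(-120) - 19) + 8151 = (-40/2201 - 19) + 8151 = -41859/2201 + 8151 = 17898492/2201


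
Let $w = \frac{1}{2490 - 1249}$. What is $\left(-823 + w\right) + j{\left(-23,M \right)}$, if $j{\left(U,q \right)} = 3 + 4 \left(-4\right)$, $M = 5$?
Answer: $- \frac{1037475}{1241} \approx -836.0$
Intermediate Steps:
$j{\left(U,q \right)} = -13$ ($j{\left(U,q \right)} = 3 - 16 = -13$)
$w = \frac{1}{1241} \approx 0.0008058$
$\left(-823 + w\right) + j{\left(-23,M \right)} = \left(-823 + \frac{1}{1241}\right) - 13 = - \frac{1021342}{1241} - 13 = - \frac{1037475}{1241}$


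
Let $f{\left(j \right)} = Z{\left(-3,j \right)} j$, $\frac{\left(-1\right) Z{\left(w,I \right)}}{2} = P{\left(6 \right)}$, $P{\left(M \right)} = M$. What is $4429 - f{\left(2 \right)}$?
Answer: $4453$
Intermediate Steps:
$Z{\left(w,I \right)} = -12$ ($Z{\left(w,I \right)} = \left(-2\right) 6 = -12$)
$f{\left(j \right)} = - 12 j$
$4429 - f{\left(2 \right)} = 4429 - \left(-12\right) 2 = 4429 - -24 = 4429 + 24 = 4453$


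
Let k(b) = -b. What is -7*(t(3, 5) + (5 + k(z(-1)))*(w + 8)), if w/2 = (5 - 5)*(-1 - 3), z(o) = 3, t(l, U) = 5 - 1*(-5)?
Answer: -182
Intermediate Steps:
t(l, U) = 10 (t(l, U) = 5 + 5 = 10)
w = 0 (w = 2*((5 - 5)*(-1 - 3)) = 2*(0*(-4)) = 2*0 = 0)
-7*(t(3, 5) + (5 + k(z(-1)))*(w + 8)) = -7*(10 + (5 - 1*3)*(0 + 8)) = -7*(10 + (5 - 3)*8) = -7*(10 + 2*8) = -7*(10 + 16) = -7*26 = -182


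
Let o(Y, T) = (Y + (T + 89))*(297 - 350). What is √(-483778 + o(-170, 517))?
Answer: I*√506886 ≈ 711.96*I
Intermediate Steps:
o(Y, T) = -4717 - 53*T - 53*Y (o(Y, T) = (Y + (89 + T))*(-53) = (89 + T + Y)*(-53) = -4717 - 53*T - 53*Y)
√(-483778 + o(-170, 517)) = √(-483778 + (-4717 - 53*517 - 53*(-170))) = √(-483778 + (-4717 - 27401 + 9010)) = √(-483778 - 23108) = √(-506886) = I*√506886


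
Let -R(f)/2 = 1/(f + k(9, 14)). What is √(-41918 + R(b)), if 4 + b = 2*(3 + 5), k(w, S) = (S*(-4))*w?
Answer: I*√2536709442/246 ≈ 204.74*I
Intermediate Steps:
k(w, S) = -4*S*w (k(w, S) = (-4*S)*w = -4*S*w)
b = 12 (b = -4 + 2*(3 + 5) = -4 + 2*8 = -4 + 16 = 12)
R(f) = -2/(-504 + f) (R(f) = -2/(f - 4*14*9) = -2/(f - 504) = -2/(-504 + f))
√(-41918 + R(b)) = √(-41918 - 2/(-504 + 12)) = √(-41918 - 2/(-492)) = √(-41918 - 2*(-1/492)) = √(-41918 + 1/246) = √(-10311827/246) = I*√2536709442/246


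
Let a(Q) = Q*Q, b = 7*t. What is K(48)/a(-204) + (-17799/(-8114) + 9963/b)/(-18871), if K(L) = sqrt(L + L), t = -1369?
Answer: -89728035/1467342194402 + sqrt(6)/10404 ≈ 0.00017429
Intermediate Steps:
b = -9583 (b = 7*(-1369) = -9583)
a(Q) = Q**2
K(L) = sqrt(2)*sqrt(L) (K(L) = sqrt(2*L) = sqrt(2)*sqrt(L))
K(48)/a(-204) + (-17799/(-8114) + 9963/b)/(-18871) = (sqrt(2)*sqrt(48))/((-204)**2) + (-17799/(-8114) + 9963/(-9583))/(-18871) = (sqrt(2)*(4*sqrt(3)))/41616 + (-17799*(-1/8114) + 9963*(-1/9583))*(-1/18871) = (4*sqrt(6))*(1/41616) + (17799/8114 - 9963/9583)*(-1/18871) = sqrt(6)/10404 + (89728035/77756462)*(-1/18871) = sqrt(6)/10404 - 89728035/1467342194402 = -89728035/1467342194402 + sqrt(6)/10404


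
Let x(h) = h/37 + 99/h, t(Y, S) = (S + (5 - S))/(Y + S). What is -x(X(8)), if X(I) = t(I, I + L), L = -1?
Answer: -32968/111 ≈ -297.01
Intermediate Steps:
t(Y, S) = 5/(S + Y)
X(I) = 5/(-1 + 2*I) (X(I) = 5/((I - 1) + I) = 5/((-1 + I) + I) = 5/(-1 + 2*I))
x(h) = 99/h + h/37 (x(h) = h*(1/37) + 99/h = h/37 + 99/h = 99/h + h/37)
-x(X(8)) = -(99/((5/(-1 + 2*8))) + (5/(-1 + 2*8))/37) = -(99/((5/(-1 + 16))) + (5/(-1 + 16))/37) = -(99/((5/15)) + (5/15)/37) = -(99/((5*(1/15))) + (5*(1/15))/37) = -(99/(⅓) + (1/37)*(⅓)) = -(99*3 + 1/111) = -(297 + 1/111) = -1*32968/111 = -32968/111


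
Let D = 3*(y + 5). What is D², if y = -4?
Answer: 9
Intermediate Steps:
D = 3 (D = 3*(-4 + 5) = 3*1 = 3)
D² = 3² = 9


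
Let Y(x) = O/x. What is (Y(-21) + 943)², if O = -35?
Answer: 8031556/9 ≈ 8.9240e+5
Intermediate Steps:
Y(x) = -35/x
(Y(-21) + 943)² = (-35/(-21) + 943)² = (-35*(-1/21) + 943)² = (5/3 + 943)² = (2834/3)² = 8031556/9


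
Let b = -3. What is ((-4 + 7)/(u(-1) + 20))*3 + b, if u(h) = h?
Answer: -48/19 ≈ -2.5263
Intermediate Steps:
((-4 + 7)/(u(-1) + 20))*3 + b = ((-4 + 7)/(-1 + 20))*3 - 3 = (3/19)*3 - 3 = 9/19 - 3 = -48/19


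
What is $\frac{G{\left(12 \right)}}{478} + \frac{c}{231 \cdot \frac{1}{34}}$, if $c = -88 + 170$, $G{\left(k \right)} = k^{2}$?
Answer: $\frac{682964}{55209} \approx 12.371$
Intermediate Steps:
$c = 82$
$\frac{G{\left(12 \right)}}{478} + \frac{c}{231 \cdot \frac{1}{34}} = \frac{12^{2}}{478} + \frac{82}{231 \cdot \frac{1}{34}} = 144 \cdot \frac{1}{478} + \frac{82}{231 \cdot \frac{1}{34}} = \frac{72}{239} + \frac{82}{\frac{231}{34}} = \frac{72}{239} + 82 \cdot \frac{34}{231} = \frac{72}{239} + \frac{2788}{231} = \frac{682964}{55209}$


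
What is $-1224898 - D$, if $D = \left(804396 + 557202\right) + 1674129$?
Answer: $-4260625$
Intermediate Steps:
$D = 3035727$ ($D = 1361598 + 1674129 = 3035727$)
$-1224898 - D = -1224898 - 3035727 = -4260625$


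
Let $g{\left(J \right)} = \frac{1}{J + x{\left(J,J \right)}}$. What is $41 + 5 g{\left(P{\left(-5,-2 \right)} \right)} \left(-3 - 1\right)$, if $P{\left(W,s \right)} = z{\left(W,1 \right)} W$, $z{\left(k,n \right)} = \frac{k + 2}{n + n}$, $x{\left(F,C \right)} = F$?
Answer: $\frac{119}{3} \approx 39.667$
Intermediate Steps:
$z{\left(k,n \right)} = \frac{2 + k}{2 n}$
$P{\left(W,s \right)} = W \left(1 + \frac{W}{2}\right)$ ($P{\left(W,s \right)} = \frac{2 + W}{2 \cdot 1} W = \frac{1}{2} \cdot 1 \left(2 + W\right) W = \left(1 + \frac{W}{2}\right) W = W \left(1 + \frac{W}{2}\right)$)
$g{\left(J \right)} = \frac{1}{2 J}$ ($g{\left(J \right)} = \frac{1}{J + J} = \frac{1}{2 J}$)
$41 + 5 g{\left(P{\left(-5,-2 \right)} \right)} \left(-3 - 1\right) = 41 + 5 \frac{1}{2 \cdot \frac{1}{2} \left(-5\right) \left(2 - 5\right)} \left(-3 - 1\right) = 41 + 5 \frac{1}{2 \cdot \frac{1}{2} \left(-5\right) \left(-3\right)} \left(-4\right) = 41 + 5 \frac{1}{2 \cdot \frac{15}{2}} \left(-4\right) = 41 + 5 \cdot \frac{1}{2} \cdot \frac{2}{15} \left(-4\right) = 41 + 5 \cdot \frac{1}{15} \left(-4\right) = 41 + 5 \left(- \frac{4}{15}\right) = 41 - \frac{4}{3} = \frac{119}{3}$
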